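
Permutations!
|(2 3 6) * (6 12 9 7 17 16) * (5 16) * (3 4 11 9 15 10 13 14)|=|(2 4 11 9 7 17 5 16 6)(3 12 15 10 13 14)|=18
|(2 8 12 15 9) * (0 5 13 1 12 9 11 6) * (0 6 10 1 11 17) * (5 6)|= 30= |(0 6 5 13 11 10 1 12 15 17)(2 8 9)|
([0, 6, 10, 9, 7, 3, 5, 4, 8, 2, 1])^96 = (1 2 3 6 10 9 5)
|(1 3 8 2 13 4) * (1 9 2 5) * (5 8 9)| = |(1 3 9 2 13 4 5)| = 7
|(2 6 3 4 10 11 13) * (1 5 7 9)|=|(1 5 7 9)(2 6 3 4 10 11 13)|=28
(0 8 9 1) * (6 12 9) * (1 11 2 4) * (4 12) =(0 8 6 4 1)(2 12 9 11) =[8, 0, 12, 3, 1, 5, 4, 7, 6, 11, 10, 2, 9]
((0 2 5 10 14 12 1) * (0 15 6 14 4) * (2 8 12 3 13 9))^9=(0 9 15 4 13 1 10 3 12 5 14 8 2 6)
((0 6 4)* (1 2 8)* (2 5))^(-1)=(0 4 6)(1 8 2 5)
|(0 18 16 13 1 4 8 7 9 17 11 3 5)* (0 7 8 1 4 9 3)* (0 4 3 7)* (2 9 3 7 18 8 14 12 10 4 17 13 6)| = 126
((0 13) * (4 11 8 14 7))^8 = (4 14 11 7 8)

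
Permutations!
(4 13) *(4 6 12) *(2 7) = (2 7)(4 13 6 12) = [0, 1, 7, 3, 13, 5, 12, 2, 8, 9, 10, 11, 4, 6]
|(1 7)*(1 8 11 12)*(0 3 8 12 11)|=|(0 3 8)(1 7 12)|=3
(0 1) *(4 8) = [1, 0, 2, 3, 8, 5, 6, 7, 4] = (0 1)(4 8)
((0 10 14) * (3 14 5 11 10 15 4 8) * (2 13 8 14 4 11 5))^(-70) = ((0 15 11 10 2 13 8 3 4 14))^(-70) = (15)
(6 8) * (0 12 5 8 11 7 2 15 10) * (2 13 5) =(0 12 2 15 10)(5 8 6 11 7 13) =[12, 1, 15, 3, 4, 8, 11, 13, 6, 9, 0, 7, 2, 5, 14, 10]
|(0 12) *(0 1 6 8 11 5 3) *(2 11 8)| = |(0 12 1 6 2 11 5 3)| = 8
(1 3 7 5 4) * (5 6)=(1 3 7 6 5 4)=[0, 3, 2, 7, 1, 4, 5, 6]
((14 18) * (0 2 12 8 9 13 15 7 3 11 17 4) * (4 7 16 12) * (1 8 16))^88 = ((0 2 4)(1 8 9 13 15)(3 11 17 7)(12 16)(14 18))^88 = (18)(0 2 4)(1 13 8 15 9)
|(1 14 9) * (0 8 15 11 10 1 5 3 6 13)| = 12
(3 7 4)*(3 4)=[0, 1, 2, 7, 4, 5, 6, 3]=(3 7)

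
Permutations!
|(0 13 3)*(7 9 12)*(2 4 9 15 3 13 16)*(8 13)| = 18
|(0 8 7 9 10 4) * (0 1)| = 7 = |(0 8 7 9 10 4 1)|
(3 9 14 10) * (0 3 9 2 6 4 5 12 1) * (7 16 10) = (0 3 2 6 4 5 12 1)(7 16 10 9 14) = [3, 0, 6, 2, 5, 12, 4, 16, 8, 14, 9, 11, 1, 13, 7, 15, 10]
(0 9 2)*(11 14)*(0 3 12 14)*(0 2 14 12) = (0 9 14 11 2 3) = [9, 1, 3, 0, 4, 5, 6, 7, 8, 14, 10, 2, 12, 13, 11]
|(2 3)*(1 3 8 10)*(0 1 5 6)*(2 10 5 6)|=|(0 1 3 10 6)(2 8 5)|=15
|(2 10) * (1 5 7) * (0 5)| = |(0 5 7 1)(2 10)| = 4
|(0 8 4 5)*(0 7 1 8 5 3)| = 7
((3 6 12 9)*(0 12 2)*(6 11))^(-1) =((0 12 9 3 11 6 2))^(-1) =(0 2 6 11 3 9 12)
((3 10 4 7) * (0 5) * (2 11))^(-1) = (0 5)(2 11)(3 7 4 10)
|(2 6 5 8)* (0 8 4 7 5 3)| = 15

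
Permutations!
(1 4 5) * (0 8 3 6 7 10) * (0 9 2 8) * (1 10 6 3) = (1 4 5 10 9 2 8)(6 7) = [0, 4, 8, 3, 5, 10, 7, 6, 1, 2, 9]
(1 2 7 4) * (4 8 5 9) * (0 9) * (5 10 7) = (0 9 4 1 2 5)(7 8 10) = [9, 2, 5, 3, 1, 0, 6, 8, 10, 4, 7]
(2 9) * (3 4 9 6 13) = (2 6 13 3 4 9) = [0, 1, 6, 4, 9, 5, 13, 7, 8, 2, 10, 11, 12, 3]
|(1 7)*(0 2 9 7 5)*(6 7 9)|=|(9)(0 2 6 7 1 5)|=6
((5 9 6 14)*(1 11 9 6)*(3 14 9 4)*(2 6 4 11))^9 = (1 2 6 9)(3 14 5 4)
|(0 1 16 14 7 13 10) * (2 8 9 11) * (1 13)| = |(0 13 10)(1 16 14 7)(2 8 9 11)| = 12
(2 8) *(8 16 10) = [0, 1, 16, 3, 4, 5, 6, 7, 2, 9, 8, 11, 12, 13, 14, 15, 10] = (2 16 10 8)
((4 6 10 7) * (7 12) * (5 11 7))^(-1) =(4 7 11 5 12 10 6)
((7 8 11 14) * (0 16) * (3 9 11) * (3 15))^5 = ((0 16)(3 9 11 14 7 8 15))^5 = (0 16)(3 8 14 9 15 7 11)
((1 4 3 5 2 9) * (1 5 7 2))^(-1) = (1 5 9 2 7 3 4)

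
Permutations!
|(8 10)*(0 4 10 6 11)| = 6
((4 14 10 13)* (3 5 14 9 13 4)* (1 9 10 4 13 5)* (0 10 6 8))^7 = ((0 10 13 3 1 9 5 14 4 6 8))^7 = (0 14 3 8 5 13 6 9 10 4 1)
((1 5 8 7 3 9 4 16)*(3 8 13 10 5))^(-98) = (1 9 16 3 4)(5 13 10)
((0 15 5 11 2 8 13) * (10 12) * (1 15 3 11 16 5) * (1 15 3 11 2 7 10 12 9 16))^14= ((0 11 7 10 9 16 5 1 3 2 8 13))^14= (0 7 9 5 3 8)(1 2 13 11 10 16)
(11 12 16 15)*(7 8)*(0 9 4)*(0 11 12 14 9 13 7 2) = [13, 1, 0, 3, 11, 5, 6, 8, 2, 4, 10, 14, 16, 7, 9, 12, 15] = (0 13 7 8 2)(4 11 14 9)(12 16 15)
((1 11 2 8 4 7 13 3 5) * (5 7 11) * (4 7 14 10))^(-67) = ((1 5)(2 8 7 13 3 14 10 4 11))^(-67) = (1 5)(2 14 8 10 7 4 13 11 3)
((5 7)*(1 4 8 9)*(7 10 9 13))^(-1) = (1 9 10 5 7 13 8 4)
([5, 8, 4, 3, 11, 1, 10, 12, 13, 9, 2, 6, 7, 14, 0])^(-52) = (0 1 13)(2 6 4 10 11)(5 8 14)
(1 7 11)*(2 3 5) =(1 7 11)(2 3 5) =[0, 7, 3, 5, 4, 2, 6, 11, 8, 9, 10, 1]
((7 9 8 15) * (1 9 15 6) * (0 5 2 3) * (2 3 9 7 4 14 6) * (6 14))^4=((0 5 3)(1 7 15 4 6)(2 9 8))^4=(0 5 3)(1 6 4 15 7)(2 9 8)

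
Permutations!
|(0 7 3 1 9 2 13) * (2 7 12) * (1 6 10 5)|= 28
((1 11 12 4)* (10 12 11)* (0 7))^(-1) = ((0 7)(1 10 12 4))^(-1) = (0 7)(1 4 12 10)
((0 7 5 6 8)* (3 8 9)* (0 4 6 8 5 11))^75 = (11)(3 4)(5 6)(8 9)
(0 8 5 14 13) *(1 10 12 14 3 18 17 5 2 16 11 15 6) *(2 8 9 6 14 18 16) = (0 9 6 1 10 12 18 17 5 3 16 11 15 14 13) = [9, 10, 2, 16, 4, 3, 1, 7, 8, 6, 12, 15, 18, 0, 13, 14, 11, 5, 17]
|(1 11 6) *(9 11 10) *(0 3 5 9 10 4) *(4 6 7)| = 14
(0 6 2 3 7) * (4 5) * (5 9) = (0 6 2 3 7)(4 9 5) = [6, 1, 3, 7, 9, 4, 2, 0, 8, 5]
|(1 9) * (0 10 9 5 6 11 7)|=|(0 10 9 1 5 6 11 7)|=8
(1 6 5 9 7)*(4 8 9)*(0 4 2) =(0 4 8 9 7 1 6 5 2) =[4, 6, 0, 3, 8, 2, 5, 1, 9, 7]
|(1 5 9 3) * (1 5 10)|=|(1 10)(3 5 9)|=6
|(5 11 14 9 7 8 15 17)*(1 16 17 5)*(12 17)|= 28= |(1 16 12 17)(5 11 14 9 7 8 15)|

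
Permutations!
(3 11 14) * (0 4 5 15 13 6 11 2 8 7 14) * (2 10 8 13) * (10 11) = (0 4 5 15 2 13 6 10 8 7 14 3 11) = [4, 1, 13, 11, 5, 15, 10, 14, 7, 9, 8, 0, 12, 6, 3, 2]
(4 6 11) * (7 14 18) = [0, 1, 2, 3, 6, 5, 11, 14, 8, 9, 10, 4, 12, 13, 18, 15, 16, 17, 7] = (4 6 11)(7 14 18)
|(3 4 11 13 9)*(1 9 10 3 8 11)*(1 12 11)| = |(1 9 8)(3 4 12 11 13 10)| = 6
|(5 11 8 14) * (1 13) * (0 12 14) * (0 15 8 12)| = |(1 13)(5 11 12 14)(8 15)| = 4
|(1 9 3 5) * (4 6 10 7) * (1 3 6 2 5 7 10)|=15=|(10)(1 9 6)(2 5 3 7 4)|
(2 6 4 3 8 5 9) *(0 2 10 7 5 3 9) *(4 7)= (0 2 6 7 5)(3 8)(4 9 10)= [2, 1, 6, 8, 9, 0, 7, 5, 3, 10, 4]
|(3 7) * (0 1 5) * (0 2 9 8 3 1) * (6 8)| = 8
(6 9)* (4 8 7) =(4 8 7)(6 9) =[0, 1, 2, 3, 8, 5, 9, 4, 7, 6]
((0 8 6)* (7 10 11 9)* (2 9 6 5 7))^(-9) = (0 11 7 8 6 10 5)(2 9)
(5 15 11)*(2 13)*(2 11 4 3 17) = [0, 1, 13, 17, 3, 15, 6, 7, 8, 9, 10, 5, 12, 11, 14, 4, 16, 2] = (2 13 11 5 15 4 3 17)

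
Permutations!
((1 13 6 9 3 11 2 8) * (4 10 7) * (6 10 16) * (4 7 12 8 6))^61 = (1 13 10 12 8)(2 6 9 3 11)(4 16)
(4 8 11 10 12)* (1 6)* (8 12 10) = (1 6)(4 12)(8 11) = [0, 6, 2, 3, 12, 5, 1, 7, 11, 9, 10, 8, 4]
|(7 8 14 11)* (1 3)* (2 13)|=|(1 3)(2 13)(7 8 14 11)|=4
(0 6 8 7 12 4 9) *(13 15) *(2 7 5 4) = (0 6 8 5 4 9)(2 7 12)(13 15) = [6, 1, 7, 3, 9, 4, 8, 12, 5, 0, 10, 11, 2, 15, 14, 13]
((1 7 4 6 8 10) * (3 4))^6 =((1 7 3 4 6 8 10))^6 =(1 10 8 6 4 3 7)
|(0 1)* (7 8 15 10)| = |(0 1)(7 8 15 10)| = 4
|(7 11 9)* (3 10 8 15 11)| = |(3 10 8 15 11 9 7)| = 7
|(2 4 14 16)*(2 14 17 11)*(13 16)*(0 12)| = 12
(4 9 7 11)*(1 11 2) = (1 11 4 9 7 2) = [0, 11, 1, 3, 9, 5, 6, 2, 8, 7, 10, 4]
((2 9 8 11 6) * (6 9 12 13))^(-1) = ((2 12 13 6)(8 11 9))^(-1) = (2 6 13 12)(8 9 11)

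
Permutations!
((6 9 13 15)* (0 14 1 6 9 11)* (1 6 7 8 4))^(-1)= (0 11 6 14)(1 4 8 7)(9 15 13)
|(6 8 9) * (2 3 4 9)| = |(2 3 4 9 6 8)| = 6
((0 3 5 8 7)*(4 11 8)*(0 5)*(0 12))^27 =(12)(4 8 5 11 7)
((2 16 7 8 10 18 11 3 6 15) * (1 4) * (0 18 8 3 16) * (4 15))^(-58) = ((0 18 11 16 7 3 6 4 1 15 2)(8 10))^(-58) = (0 1 3 11 2 4 7 18 15 6 16)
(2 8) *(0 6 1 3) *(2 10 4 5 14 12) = (0 6 1 3)(2 8 10 4 5 14 12) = [6, 3, 8, 0, 5, 14, 1, 7, 10, 9, 4, 11, 2, 13, 12]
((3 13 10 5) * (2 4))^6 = (3 10)(5 13)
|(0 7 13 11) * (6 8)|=4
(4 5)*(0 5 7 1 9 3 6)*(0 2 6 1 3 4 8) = (0 5 8)(1 9 4 7 3)(2 6) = [5, 9, 6, 1, 7, 8, 2, 3, 0, 4]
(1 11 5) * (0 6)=(0 6)(1 11 5)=[6, 11, 2, 3, 4, 1, 0, 7, 8, 9, 10, 5]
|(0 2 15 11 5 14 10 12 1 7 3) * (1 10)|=18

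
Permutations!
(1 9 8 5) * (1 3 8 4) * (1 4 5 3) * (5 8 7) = (1 9 8 3 7 5) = [0, 9, 2, 7, 4, 1, 6, 5, 3, 8]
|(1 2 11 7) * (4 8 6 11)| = 7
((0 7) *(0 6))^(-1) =((0 7 6))^(-1) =(0 6 7)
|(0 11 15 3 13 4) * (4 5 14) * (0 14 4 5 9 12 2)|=|(0 11 15 3 13 9 12 2)(4 14 5)|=24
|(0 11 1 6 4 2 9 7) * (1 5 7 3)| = 12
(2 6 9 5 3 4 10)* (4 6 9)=(2 9 5 3 6 4 10)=[0, 1, 9, 6, 10, 3, 4, 7, 8, 5, 2]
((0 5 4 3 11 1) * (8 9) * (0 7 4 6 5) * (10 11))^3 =((1 7 4 3 10 11)(5 6)(8 9))^3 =(1 3)(4 11)(5 6)(7 10)(8 9)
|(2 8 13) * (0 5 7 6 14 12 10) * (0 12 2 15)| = |(0 5 7 6 14 2 8 13 15)(10 12)| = 18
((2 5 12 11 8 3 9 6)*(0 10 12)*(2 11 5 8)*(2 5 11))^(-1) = (0 5 11 12 10)(2 6 9 3 8)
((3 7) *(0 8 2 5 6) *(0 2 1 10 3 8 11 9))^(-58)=(0 9 11)(1 3 8 10 7)(2 6 5)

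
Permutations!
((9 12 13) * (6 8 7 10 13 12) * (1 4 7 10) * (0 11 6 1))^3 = (0 8 9 7 6 13 4 11 10 1)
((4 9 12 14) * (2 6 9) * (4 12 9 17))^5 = (2 6 17 4)(12 14)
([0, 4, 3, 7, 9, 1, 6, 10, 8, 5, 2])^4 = (10)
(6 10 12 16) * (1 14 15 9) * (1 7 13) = [0, 14, 2, 3, 4, 5, 10, 13, 8, 7, 12, 11, 16, 1, 15, 9, 6] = (1 14 15 9 7 13)(6 10 12 16)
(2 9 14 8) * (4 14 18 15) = (2 9 18 15 4 14 8) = [0, 1, 9, 3, 14, 5, 6, 7, 2, 18, 10, 11, 12, 13, 8, 4, 16, 17, 15]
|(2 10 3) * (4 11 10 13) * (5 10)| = 7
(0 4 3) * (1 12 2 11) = (0 4 3)(1 12 2 11) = [4, 12, 11, 0, 3, 5, 6, 7, 8, 9, 10, 1, 2]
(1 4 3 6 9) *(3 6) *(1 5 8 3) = [0, 4, 2, 1, 6, 8, 9, 7, 3, 5] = (1 4 6 9 5 8 3)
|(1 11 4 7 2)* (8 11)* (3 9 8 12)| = 9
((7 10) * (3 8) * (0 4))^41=(0 4)(3 8)(7 10)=((0 4)(3 8)(7 10))^41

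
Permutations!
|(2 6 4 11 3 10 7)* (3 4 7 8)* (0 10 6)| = |(0 10 8 3 6 7 2)(4 11)| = 14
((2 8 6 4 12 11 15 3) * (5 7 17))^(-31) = ((2 8 6 4 12 11 15 3)(5 7 17))^(-31) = (2 8 6 4 12 11 15 3)(5 17 7)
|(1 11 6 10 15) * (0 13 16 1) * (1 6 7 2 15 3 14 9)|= 13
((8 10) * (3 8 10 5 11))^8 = (11)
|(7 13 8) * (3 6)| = 6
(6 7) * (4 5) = (4 5)(6 7) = [0, 1, 2, 3, 5, 4, 7, 6]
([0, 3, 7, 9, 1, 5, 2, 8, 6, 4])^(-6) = (1 9)(2 8)(3 4)(6 7)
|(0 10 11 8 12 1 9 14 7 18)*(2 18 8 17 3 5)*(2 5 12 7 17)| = |(0 10 11 2 18)(1 9 14 17 3 12)(7 8)| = 30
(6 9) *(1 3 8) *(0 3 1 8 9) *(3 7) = [7, 1, 2, 9, 4, 5, 0, 3, 8, 6] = (0 7 3 9 6)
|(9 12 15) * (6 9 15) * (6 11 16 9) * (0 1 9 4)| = |(0 1 9 12 11 16 4)| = 7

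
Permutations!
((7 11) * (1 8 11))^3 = (1 7 11 8) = ((1 8 11 7))^3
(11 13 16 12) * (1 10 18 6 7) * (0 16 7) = (0 16 12 11 13 7 1 10 18 6) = [16, 10, 2, 3, 4, 5, 0, 1, 8, 9, 18, 13, 11, 7, 14, 15, 12, 17, 6]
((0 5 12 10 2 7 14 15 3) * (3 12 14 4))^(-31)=(0 3 4 7 2 10 12 15 14 5)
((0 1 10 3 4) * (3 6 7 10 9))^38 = (0 3 1 4 9)(6 10 7)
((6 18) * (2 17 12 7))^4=((2 17 12 7)(6 18))^4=(18)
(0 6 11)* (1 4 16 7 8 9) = [6, 4, 2, 3, 16, 5, 11, 8, 9, 1, 10, 0, 12, 13, 14, 15, 7] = (0 6 11)(1 4 16 7 8 9)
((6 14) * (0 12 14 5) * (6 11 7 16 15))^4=(0 7 5 11 6 14 15 12 16)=((0 12 14 11 7 16 15 6 5))^4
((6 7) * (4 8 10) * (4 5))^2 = (4 10)(5 8)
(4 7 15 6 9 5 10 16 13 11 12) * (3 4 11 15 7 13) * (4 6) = [0, 1, 2, 6, 13, 10, 9, 7, 8, 5, 16, 12, 11, 15, 14, 4, 3] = (3 6 9 5 10 16)(4 13 15)(11 12)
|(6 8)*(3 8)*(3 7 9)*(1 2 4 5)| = 20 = |(1 2 4 5)(3 8 6 7 9)|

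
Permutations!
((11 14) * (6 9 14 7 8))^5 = ((6 9 14 11 7 8))^5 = (6 8 7 11 14 9)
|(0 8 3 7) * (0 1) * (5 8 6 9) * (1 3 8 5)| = |(0 6 9 1)(3 7)| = 4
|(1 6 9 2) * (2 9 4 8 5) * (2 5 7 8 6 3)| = |(9)(1 3 2)(4 6)(7 8)| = 6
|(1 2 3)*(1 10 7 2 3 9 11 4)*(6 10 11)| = 20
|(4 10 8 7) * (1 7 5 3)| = 7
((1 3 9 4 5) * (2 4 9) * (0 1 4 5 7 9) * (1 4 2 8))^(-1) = (0 9 7 4)(1 8 3)(2 5)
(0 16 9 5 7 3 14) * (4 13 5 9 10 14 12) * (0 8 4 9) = [16, 1, 2, 12, 13, 7, 6, 3, 4, 0, 14, 11, 9, 5, 8, 15, 10] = (0 16 10 14 8 4 13 5 7 3 12 9)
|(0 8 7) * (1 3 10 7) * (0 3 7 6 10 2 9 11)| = |(0 8 1 7 3 2 9 11)(6 10)| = 8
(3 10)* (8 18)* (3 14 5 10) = (5 10 14)(8 18) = [0, 1, 2, 3, 4, 10, 6, 7, 18, 9, 14, 11, 12, 13, 5, 15, 16, 17, 8]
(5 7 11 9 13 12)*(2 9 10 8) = (2 9 13 12 5 7 11 10 8) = [0, 1, 9, 3, 4, 7, 6, 11, 2, 13, 8, 10, 5, 12]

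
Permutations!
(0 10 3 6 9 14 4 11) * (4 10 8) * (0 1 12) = (0 8 4 11 1 12)(3 6 9 14 10) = [8, 12, 2, 6, 11, 5, 9, 7, 4, 14, 3, 1, 0, 13, 10]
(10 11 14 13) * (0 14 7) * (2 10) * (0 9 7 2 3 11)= [14, 1, 10, 11, 4, 5, 6, 9, 8, 7, 0, 2, 12, 3, 13]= (0 14 13 3 11 2 10)(7 9)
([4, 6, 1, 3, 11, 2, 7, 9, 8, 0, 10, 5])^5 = [1, 4, 0, 3, 6, 9, 11, 5, 8, 2, 10, 7]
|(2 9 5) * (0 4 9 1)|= 6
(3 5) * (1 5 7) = (1 5 3 7) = [0, 5, 2, 7, 4, 3, 6, 1]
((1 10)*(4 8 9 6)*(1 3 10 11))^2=((1 11)(3 10)(4 8 9 6))^2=(11)(4 9)(6 8)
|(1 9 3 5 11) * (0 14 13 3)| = |(0 14 13 3 5 11 1 9)| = 8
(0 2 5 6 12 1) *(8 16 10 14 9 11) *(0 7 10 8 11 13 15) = (0 2 5 6 12 1 7 10 14 9 13 15)(8 16) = [2, 7, 5, 3, 4, 6, 12, 10, 16, 13, 14, 11, 1, 15, 9, 0, 8]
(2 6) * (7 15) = [0, 1, 6, 3, 4, 5, 2, 15, 8, 9, 10, 11, 12, 13, 14, 7] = (2 6)(7 15)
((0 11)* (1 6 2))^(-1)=(0 11)(1 2 6)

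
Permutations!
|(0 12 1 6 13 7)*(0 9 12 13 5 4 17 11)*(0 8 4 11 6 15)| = 42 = |(0 13 7 9 12 1 15)(4 17 6 5 11 8)|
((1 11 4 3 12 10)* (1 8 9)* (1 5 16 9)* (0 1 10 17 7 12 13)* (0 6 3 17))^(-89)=(0 11 17 12 1 4 7)(3 13 6)(5 16 9)(8 10)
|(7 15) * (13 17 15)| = |(7 13 17 15)| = 4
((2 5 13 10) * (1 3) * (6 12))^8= ((1 3)(2 5 13 10)(6 12))^8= (13)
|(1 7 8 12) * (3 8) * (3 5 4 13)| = |(1 7 5 4 13 3 8 12)| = 8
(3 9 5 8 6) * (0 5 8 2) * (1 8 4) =(0 5 2)(1 8 6 3 9 4) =[5, 8, 0, 9, 1, 2, 3, 7, 6, 4]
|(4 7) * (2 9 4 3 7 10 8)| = 10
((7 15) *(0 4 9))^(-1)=(0 9 4)(7 15)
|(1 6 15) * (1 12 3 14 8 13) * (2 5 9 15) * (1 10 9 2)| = 8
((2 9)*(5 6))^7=(2 9)(5 6)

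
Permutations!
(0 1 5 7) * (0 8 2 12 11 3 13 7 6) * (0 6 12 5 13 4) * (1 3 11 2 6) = (0 3 4)(1 13 7 8 6)(2 5 12) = [3, 13, 5, 4, 0, 12, 1, 8, 6, 9, 10, 11, 2, 7]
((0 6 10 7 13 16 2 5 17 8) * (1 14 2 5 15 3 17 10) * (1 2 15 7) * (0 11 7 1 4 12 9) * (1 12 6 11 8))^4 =((0 11 7 13 16 5 10 4 6 2 12 9)(1 14 15 3 17))^4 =(0 16 6)(1 17 3 15 14)(2 11 5)(4 9 13)(7 10 12)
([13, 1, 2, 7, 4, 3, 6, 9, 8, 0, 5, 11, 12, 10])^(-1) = (0 9 7 3 5 10 13)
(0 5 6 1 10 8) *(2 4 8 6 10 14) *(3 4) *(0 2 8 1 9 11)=(0 5 10 6 9 11)(1 14 8 2 3 4)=[5, 14, 3, 4, 1, 10, 9, 7, 2, 11, 6, 0, 12, 13, 8]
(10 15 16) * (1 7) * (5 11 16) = [0, 7, 2, 3, 4, 11, 6, 1, 8, 9, 15, 16, 12, 13, 14, 5, 10] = (1 7)(5 11 16 10 15)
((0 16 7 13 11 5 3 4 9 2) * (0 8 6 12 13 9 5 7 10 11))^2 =((0 16 10 11 7 9 2 8 6 12 13)(3 4 5))^2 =(0 10 7 2 6 13 16 11 9 8 12)(3 5 4)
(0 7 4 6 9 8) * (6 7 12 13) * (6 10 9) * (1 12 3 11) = (0 3 11 1 12 13 10 9 8)(4 7) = [3, 12, 2, 11, 7, 5, 6, 4, 0, 8, 9, 1, 13, 10]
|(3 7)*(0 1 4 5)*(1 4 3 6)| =|(0 4 5)(1 3 7 6)| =12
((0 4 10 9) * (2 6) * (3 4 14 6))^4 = (0 3)(2 9)(4 14)(6 10)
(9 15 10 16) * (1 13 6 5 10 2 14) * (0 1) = (0 1 13 6 5 10 16 9 15 2 14) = [1, 13, 14, 3, 4, 10, 5, 7, 8, 15, 16, 11, 12, 6, 0, 2, 9]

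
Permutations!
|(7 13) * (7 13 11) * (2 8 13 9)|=|(2 8 13 9)(7 11)|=4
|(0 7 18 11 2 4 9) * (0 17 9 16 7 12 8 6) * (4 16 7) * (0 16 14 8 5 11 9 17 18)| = 22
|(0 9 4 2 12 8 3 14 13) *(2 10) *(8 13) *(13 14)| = |(0 9 4 10 2 12 14 8 3 13)| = 10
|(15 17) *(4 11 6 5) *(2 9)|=|(2 9)(4 11 6 5)(15 17)|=4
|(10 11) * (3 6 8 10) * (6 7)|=|(3 7 6 8 10 11)|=6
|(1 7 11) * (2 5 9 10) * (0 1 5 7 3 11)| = |(0 1 3 11 5 9 10 2 7)| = 9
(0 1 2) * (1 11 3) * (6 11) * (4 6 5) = (0 5 4 6 11 3 1 2) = [5, 2, 0, 1, 6, 4, 11, 7, 8, 9, 10, 3]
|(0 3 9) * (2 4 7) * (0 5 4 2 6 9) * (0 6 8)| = |(0 3 6 9 5 4 7 8)| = 8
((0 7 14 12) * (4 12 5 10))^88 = ((0 7 14 5 10 4 12))^88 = (0 10 7 4 14 12 5)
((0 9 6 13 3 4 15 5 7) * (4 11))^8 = ((0 9 6 13 3 11 4 15 5 7))^8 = (0 5 4 3 6)(7 15 11 13 9)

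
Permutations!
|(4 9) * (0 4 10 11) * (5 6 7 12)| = 20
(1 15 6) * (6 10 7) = (1 15 10 7 6) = [0, 15, 2, 3, 4, 5, 1, 6, 8, 9, 7, 11, 12, 13, 14, 10]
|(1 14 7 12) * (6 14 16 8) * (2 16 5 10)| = |(1 5 10 2 16 8 6 14 7 12)| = 10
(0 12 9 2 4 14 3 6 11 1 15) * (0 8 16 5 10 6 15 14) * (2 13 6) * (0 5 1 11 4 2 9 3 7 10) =(0 12 3 15 8 16 1 14 7 10 9 13 6 4 5) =[12, 14, 2, 15, 5, 0, 4, 10, 16, 13, 9, 11, 3, 6, 7, 8, 1]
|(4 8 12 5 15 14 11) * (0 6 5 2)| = |(0 6 5 15 14 11 4 8 12 2)| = 10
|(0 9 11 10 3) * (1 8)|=|(0 9 11 10 3)(1 8)|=10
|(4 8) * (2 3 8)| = |(2 3 8 4)| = 4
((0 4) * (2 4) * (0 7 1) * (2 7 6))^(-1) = (0 1 7)(2 6 4)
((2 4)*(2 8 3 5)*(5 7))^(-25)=(2 5 7 3 8 4)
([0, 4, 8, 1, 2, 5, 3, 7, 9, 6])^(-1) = (1 3 6 9 8 2 4)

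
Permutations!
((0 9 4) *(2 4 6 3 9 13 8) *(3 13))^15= ((0 3 9 6 13 8 2 4))^15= (0 4 2 8 13 6 9 3)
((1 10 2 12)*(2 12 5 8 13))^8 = ((1 10 12)(2 5 8 13))^8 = (13)(1 12 10)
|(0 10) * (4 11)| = |(0 10)(4 11)| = 2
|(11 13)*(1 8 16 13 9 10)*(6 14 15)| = 21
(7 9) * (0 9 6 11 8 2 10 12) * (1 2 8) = [9, 2, 10, 3, 4, 5, 11, 6, 8, 7, 12, 1, 0] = (0 9 7 6 11 1 2 10 12)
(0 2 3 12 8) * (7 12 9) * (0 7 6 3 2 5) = (0 5)(3 9 6)(7 12 8) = [5, 1, 2, 9, 4, 0, 3, 12, 7, 6, 10, 11, 8]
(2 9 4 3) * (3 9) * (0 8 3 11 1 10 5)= (0 8 3 2 11 1 10 5)(4 9)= [8, 10, 11, 2, 9, 0, 6, 7, 3, 4, 5, 1]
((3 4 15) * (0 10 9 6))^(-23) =(0 10 9 6)(3 4 15)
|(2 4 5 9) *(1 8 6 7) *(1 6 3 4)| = 14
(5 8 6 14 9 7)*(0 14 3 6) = (0 14 9 7 5 8)(3 6) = [14, 1, 2, 6, 4, 8, 3, 5, 0, 7, 10, 11, 12, 13, 9]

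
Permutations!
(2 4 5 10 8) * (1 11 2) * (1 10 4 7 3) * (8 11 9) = [0, 9, 7, 1, 5, 4, 6, 3, 10, 8, 11, 2] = (1 9 8 10 11 2 7 3)(4 5)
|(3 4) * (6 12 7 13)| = 4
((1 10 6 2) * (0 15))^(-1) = (0 15)(1 2 6 10)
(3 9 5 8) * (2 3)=[0, 1, 3, 9, 4, 8, 6, 7, 2, 5]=(2 3 9 5 8)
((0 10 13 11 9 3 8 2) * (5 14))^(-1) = ((0 10 13 11 9 3 8 2)(5 14))^(-1) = (0 2 8 3 9 11 13 10)(5 14)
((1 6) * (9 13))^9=((1 6)(9 13))^9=(1 6)(9 13)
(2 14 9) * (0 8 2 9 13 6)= (0 8 2 14 13 6)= [8, 1, 14, 3, 4, 5, 0, 7, 2, 9, 10, 11, 12, 6, 13]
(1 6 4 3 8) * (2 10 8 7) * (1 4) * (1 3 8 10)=(10)(1 6 3 7 2)(4 8)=[0, 6, 1, 7, 8, 5, 3, 2, 4, 9, 10]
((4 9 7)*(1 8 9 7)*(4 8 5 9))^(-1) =((1 5 9)(4 7 8))^(-1) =(1 9 5)(4 8 7)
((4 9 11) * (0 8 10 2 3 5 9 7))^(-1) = (0 7 4 11 9 5 3 2 10 8)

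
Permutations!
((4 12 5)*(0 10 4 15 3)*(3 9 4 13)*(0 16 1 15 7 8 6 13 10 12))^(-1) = ((0 12 5 7 8 6 13 3 16 1 15 9 4))^(-1) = (0 4 9 15 1 16 3 13 6 8 7 5 12)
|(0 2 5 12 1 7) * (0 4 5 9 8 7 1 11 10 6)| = |(0 2 9 8 7 4 5 12 11 10 6)| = 11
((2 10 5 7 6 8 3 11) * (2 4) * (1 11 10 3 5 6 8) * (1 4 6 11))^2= ((2 3 10 11 6 4)(5 7 8))^2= (2 10 6)(3 11 4)(5 8 7)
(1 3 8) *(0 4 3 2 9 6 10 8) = (0 4 3)(1 2 9 6 10 8) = [4, 2, 9, 0, 3, 5, 10, 7, 1, 6, 8]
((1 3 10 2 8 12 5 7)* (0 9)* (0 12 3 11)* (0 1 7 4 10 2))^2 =((0 9 12 5 4 10)(1 11)(2 8 3))^2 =(0 12 4)(2 3 8)(5 10 9)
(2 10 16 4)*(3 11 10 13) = (2 13 3 11 10 16 4) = [0, 1, 13, 11, 2, 5, 6, 7, 8, 9, 16, 10, 12, 3, 14, 15, 4]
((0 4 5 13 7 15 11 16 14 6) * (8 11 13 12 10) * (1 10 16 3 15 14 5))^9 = ((0 4 1 10 8 11 3 15 13 7 14 6)(5 12 16))^9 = (16)(0 7 3 10)(1 6 13 11)(4 14 15 8)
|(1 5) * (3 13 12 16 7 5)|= 7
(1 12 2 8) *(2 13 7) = (1 12 13 7 2 8) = [0, 12, 8, 3, 4, 5, 6, 2, 1, 9, 10, 11, 13, 7]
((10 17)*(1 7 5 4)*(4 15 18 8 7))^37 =(1 4)(5 18 7 15 8)(10 17)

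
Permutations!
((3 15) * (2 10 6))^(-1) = (2 6 10)(3 15)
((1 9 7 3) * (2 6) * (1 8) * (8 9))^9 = (9)(1 8)(2 6) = ((1 8)(2 6)(3 9 7))^9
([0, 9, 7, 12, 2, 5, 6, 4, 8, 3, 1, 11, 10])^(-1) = [0, 10, 4, 9, 7, 5, 6, 2, 8, 1, 12, 11, 3]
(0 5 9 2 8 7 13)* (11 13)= (0 5 9 2 8 7 11 13)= [5, 1, 8, 3, 4, 9, 6, 11, 7, 2, 10, 13, 12, 0]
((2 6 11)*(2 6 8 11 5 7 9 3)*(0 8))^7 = ((0 8 11 6 5 7 9 3 2))^7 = (0 3 7 6 8 2 9 5 11)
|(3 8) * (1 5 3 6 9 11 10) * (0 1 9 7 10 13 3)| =|(0 1 5)(3 8 6 7 10 9 11 13)| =24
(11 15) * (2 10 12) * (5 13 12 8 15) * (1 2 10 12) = (1 2 12 10 8 15 11 5 13) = [0, 2, 12, 3, 4, 13, 6, 7, 15, 9, 8, 5, 10, 1, 14, 11]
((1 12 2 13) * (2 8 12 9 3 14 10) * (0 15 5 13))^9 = ((0 15 5 13 1 9 3 14 10 2)(8 12))^9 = (0 2 10 14 3 9 1 13 5 15)(8 12)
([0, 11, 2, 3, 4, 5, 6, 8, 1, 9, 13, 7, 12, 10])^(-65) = [0, 8, 2, 3, 4, 5, 6, 11, 7, 9, 13, 1, 12, 10]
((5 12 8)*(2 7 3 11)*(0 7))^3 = ((0 7 3 11 2)(5 12 8))^3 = (12)(0 11 7 2 3)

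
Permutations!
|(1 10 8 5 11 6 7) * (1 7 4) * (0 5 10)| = |(0 5 11 6 4 1)(8 10)| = 6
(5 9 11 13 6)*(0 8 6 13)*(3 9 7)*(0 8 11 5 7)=(13)(0 11 8 6 7 3 9 5)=[11, 1, 2, 9, 4, 0, 7, 3, 6, 5, 10, 8, 12, 13]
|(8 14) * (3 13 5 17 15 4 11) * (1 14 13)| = 10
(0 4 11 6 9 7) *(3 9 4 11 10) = (0 11 6 4 10 3 9 7) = [11, 1, 2, 9, 10, 5, 4, 0, 8, 7, 3, 6]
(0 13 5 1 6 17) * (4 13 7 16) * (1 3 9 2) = (0 7 16 4 13 5 3 9 2 1 6 17) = [7, 6, 1, 9, 13, 3, 17, 16, 8, 2, 10, 11, 12, 5, 14, 15, 4, 0]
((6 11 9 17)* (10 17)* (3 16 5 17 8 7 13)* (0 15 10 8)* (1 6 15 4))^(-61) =((0 4 1 6 11 9 8 7 13 3 16 5 17 15 10))^(-61) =(0 10 15 17 5 16 3 13 7 8 9 11 6 1 4)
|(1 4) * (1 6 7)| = |(1 4 6 7)| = 4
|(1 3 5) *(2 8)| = 6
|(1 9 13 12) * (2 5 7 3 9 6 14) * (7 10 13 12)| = |(1 6 14 2 5 10 13 7 3 9 12)| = 11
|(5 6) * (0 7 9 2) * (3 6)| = 12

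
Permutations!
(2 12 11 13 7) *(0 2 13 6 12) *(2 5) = [5, 1, 0, 3, 4, 2, 12, 13, 8, 9, 10, 6, 11, 7] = (0 5 2)(6 12 11)(7 13)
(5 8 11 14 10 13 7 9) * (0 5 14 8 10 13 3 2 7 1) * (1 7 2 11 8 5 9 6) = [9, 0, 2, 11, 4, 10, 1, 6, 8, 14, 3, 5, 12, 7, 13] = (0 9 14 13 7 6 1)(3 11 5 10)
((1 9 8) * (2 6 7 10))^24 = (10)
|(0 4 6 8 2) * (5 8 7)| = 7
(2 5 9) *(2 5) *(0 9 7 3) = (0 9 5 7 3) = [9, 1, 2, 0, 4, 7, 6, 3, 8, 5]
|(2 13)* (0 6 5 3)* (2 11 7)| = 4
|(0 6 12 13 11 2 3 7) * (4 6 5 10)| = |(0 5 10 4 6 12 13 11 2 3 7)| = 11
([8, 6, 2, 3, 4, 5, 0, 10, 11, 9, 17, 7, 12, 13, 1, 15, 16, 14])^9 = [0, 1, 2, 3, 4, 5, 6, 7, 8, 9, 10, 11, 12, 13, 14, 15, 16, 17]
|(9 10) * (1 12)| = |(1 12)(9 10)| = 2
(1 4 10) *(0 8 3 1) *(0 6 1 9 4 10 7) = (0 8 3 9 4 7)(1 10 6) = [8, 10, 2, 9, 7, 5, 1, 0, 3, 4, 6]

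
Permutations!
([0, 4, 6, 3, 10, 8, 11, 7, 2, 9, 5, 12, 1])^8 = (1 12 11 6 2 8 5 10 4)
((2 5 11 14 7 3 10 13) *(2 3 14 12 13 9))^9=((2 5 11 12 13 3 10 9)(7 14))^9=(2 5 11 12 13 3 10 9)(7 14)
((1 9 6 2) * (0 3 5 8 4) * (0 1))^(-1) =((0 3 5 8 4 1 9 6 2))^(-1) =(0 2 6 9 1 4 8 5 3)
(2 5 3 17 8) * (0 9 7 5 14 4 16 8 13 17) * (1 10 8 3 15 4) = (0 9 7 5 15 4 16 3)(1 10 8 2 14)(13 17) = [9, 10, 14, 0, 16, 15, 6, 5, 2, 7, 8, 11, 12, 17, 1, 4, 3, 13]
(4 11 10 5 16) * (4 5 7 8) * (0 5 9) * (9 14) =(0 5 16 14 9)(4 11 10 7 8) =[5, 1, 2, 3, 11, 16, 6, 8, 4, 0, 7, 10, 12, 13, 9, 15, 14]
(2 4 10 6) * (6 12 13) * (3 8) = [0, 1, 4, 8, 10, 5, 2, 7, 3, 9, 12, 11, 13, 6] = (2 4 10 12 13 6)(3 8)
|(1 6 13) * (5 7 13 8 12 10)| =8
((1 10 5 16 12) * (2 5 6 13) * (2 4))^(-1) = ((1 10 6 13 4 2 5 16 12))^(-1) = (1 12 16 5 2 4 13 6 10)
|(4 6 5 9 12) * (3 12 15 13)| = |(3 12 4 6 5 9 15 13)| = 8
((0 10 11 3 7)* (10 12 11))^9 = (0 7 3 11 12)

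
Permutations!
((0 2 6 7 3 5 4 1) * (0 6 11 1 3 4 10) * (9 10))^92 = (0 6 5 2 7 9 11 4 10 1 3)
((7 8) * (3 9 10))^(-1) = ((3 9 10)(7 8))^(-1) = (3 10 9)(7 8)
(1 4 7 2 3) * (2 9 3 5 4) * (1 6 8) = (1 2 5 4 7 9 3 6 8) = [0, 2, 5, 6, 7, 4, 8, 9, 1, 3]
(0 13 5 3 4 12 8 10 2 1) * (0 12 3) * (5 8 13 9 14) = [9, 12, 1, 4, 3, 0, 6, 7, 10, 14, 2, 11, 13, 8, 5] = (0 9 14 5)(1 12 13 8 10 2)(3 4)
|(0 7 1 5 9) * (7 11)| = 6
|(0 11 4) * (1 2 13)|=3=|(0 11 4)(1 2 13)|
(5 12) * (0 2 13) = (0 2 13)(5 12) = [2, 1, 13, 3, 4, 12, 6, 7, 8, 9, 10, 11, 5, 0]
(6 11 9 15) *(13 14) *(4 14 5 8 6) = (4 14 13 5 8 6 11 9 15) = [0, 1, 2, 3, 14, 8, 11, 7, 6, 15, 10, 9, 12, 5, 13, 4]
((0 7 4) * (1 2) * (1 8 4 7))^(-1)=((0 1 2 8 4))^(-1)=(0 4 8 2 1)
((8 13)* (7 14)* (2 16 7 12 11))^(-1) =(2 11 12 14 7 16)(8 13)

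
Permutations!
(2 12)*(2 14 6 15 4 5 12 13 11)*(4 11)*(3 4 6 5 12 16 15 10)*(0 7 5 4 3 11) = (0 7 5 16 15)(2 13 6 10 11)(4 12 14) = [7, 1, 13, 3, 12, 16, 10, 5, 8, 9, 11, 2, 14, 6, 4, 0, 15]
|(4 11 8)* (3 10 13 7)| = 12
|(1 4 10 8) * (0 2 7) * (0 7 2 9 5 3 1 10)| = 6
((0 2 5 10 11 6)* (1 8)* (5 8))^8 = ((0 2 8 1 5 10 11 6))^8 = (11)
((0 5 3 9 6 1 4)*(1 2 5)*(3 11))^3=((0 1 4)(2 5 11 3 9 6))^3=(2 3)(5 9)(6 11)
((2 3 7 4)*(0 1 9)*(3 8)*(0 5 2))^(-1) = (0 4 7 3 8 2 5 9 1) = ((0 1 9 5 2 8 3 7 4))^(-1)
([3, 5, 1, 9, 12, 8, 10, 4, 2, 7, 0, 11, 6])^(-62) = (0 9 4 6)(1 8)(2 5)(3 7 12 10)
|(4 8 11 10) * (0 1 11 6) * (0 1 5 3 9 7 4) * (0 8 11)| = 11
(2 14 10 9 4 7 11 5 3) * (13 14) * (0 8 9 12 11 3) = (0 8 9 4 7 3 2 13 14 10 12 11 5) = [8, 1, 13, 2, 7, 0, 6, 3, 9, 4, 12, 5, 11, 14, 10]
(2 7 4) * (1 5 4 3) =[0, 5, 7, 1, 2, 4, 6, 3] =(1 5 4 2 7 3)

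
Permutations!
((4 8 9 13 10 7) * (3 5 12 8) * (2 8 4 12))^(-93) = ((2 8 9 13 10 7 12 4 3 5))^(-93) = (2 4 10 8 3 7 9 5 12 13)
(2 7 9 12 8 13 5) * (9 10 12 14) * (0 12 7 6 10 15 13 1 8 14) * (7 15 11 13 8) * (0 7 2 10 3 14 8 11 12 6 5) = (0 6 3 14 9 7 12 8 1 2 5 10 15 11 13) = [6, 2, 5, 14, 4, 10, 3, 12, 1, 7, 15, 13, 8, 0, 9, 11]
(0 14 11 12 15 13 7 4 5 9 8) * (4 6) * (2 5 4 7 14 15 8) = [15, 1, 5, 3, 4, 9, 7, 6, 0, 2, 10, 12, 8, 14, 11, 13] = (0 15 13 14 11 12 8)(2 5 9)(6 7)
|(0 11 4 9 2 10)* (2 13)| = |(0 11 4 9 13 2 10)| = 7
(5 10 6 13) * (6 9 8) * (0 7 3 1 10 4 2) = (0 7 3 1 10 9 8 6 13 5 4 2) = [7, 10, 0, 1, 2, 4, 13, 3, 6, 8, 9, 11, 12, 5]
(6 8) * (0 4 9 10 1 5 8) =(0 4 9 10 1 5 8 6) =[4, 5, 2, 3, 9, 8, 0, 7, 6, 10, 1]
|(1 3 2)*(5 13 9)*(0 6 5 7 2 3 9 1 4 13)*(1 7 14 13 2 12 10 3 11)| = 18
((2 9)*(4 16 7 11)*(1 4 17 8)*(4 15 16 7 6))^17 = (1 8 17 11 7 4 6 16 15)(2 9)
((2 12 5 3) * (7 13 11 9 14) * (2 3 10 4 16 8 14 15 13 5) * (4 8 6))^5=(2 12)(4 6 16)(9 15 13 11)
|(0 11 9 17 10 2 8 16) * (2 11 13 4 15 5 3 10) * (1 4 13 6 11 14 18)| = 8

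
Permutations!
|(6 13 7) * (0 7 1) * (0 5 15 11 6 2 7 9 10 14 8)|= |(0 9 10 14 8)(1 5 15 11 6 13)(2 7)|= 30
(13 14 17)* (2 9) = (2 9)(13 14 17) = [0, 1, 9, 3, 4, 5, 6, 7, 8, 2, 10, 11, 12, 14, 17, 15, 16, 13]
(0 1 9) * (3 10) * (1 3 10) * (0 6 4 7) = (10)(0 3 1 9 6 4 7) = [3, 9, 2, 1, 7, 5, 4, 0, 8, 6, 10]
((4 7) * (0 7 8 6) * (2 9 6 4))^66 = ((0 7 2 9 6)(4 8))^66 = (0 7 2 9 6)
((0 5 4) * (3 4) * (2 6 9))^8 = (2 9 6) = ((0 5 3 4)(2 6 9))^8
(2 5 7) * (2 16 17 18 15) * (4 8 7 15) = (2 5 15)(4 8 7 16 17 18) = [0, 1, 5, 3, 8, 15, 6, 16, 7, 9, 10, 11, 12, 13, 14, 2, 17, 18, 4]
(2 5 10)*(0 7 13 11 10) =(0 7 13 11 10 2 5) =[7, 1, 5, 3, 4, 0, 6, 13, 8, 9, 2, 10, 12, 11]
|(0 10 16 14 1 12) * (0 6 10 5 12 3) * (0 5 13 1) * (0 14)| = 9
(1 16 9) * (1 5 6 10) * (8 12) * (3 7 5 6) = (1 16 9 6 10)(3 7 5)(8 12) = [0, 16, 2, 7, 4, 3, 10, 5, 12, 6, 1, 11, 8, 13, 14, 15, 9]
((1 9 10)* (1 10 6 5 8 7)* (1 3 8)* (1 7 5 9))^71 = (10)(3 7 5 8)(6 9)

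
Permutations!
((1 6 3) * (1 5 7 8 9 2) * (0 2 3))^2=(0 1)(2 6)(3 7 9 5 8)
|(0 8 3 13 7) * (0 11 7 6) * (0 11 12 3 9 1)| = 12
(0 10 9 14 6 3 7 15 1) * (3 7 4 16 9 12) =(0 10 12 3 4 16 9 14 6 7 15 1) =[10, 0, 2, 4, 16, 5, 7, 15, 8, 14, 12, 11, 3, 13, 6, 1, 9]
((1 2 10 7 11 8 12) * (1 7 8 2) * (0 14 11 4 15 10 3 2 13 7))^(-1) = ((0 14 11 13 7 4 15 10 8 12)(2 3))^(-1) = (0 12 8 10 15 4 7 13 11 14)(2 3)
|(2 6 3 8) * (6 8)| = |(2 8)(3 6)| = 2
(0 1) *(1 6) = (0 6 1) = [6, 0, 2, 3, 4, 5, 1]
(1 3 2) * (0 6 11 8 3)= (0 6 11 8 3 2 1)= [6, 0, 1, 2, 4, 5, 11, 7, 3, 9, 10, 8]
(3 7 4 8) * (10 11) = (3 7 4 8)(10 11) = [0, 1, 2, 7, 8, 5, 6, 4, 3, 9, 11, 10]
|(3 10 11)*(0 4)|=6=|(0 4)(3 10 11)|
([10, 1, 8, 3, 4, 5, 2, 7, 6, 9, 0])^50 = [0, 1, 6, 3, 4, 5, 8, 7, 2, 9, 10]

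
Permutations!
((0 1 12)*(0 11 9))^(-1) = (0 9 11 12 1)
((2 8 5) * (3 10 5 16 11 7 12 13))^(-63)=((2 8 16 11 7 12 13 3 10 5))^(-63)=(2 3 7 8 10 12 16 5 13 11)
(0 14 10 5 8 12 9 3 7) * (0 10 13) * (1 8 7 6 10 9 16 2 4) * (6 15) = [14, 8, 4, 15, 1, 7, 10, 9, 12, 3, 5, 11, 16, 0, 13, 6, 2] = (0 14 13)(1 8 12 16 2 4)(3 15 6 10 5 7 9)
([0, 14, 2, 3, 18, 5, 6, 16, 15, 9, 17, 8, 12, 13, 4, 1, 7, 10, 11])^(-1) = [0, 15, 2, 3, 14, 5, 6, 16, 11, 9, 17, 18, 12, 13, 1, 8, 7, 10, 4]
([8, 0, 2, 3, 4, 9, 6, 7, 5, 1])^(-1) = (0 1 9 5 8)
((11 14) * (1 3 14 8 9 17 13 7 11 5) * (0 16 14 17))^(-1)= (0 9 8 11 7 13 17 3 1 5 14 16)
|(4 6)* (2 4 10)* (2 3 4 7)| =|(2 7)(3 4 6 10)| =4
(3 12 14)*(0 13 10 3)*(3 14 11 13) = [3, 1, 2, 12, 4, 5, 6, 7, 8, 9, 14, 13, 11, 10, 0] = (0 3 12 11 13 10 14)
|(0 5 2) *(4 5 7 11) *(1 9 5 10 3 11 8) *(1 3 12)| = |(0 7 8 3 11 4 10 12 1 9 5 2)| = 12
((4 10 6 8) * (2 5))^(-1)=((2 5)(4 10 6 8))^(-1)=(2 5)(4 8 6 10)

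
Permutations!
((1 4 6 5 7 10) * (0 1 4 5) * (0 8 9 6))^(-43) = (0 4 10 7 5 1)(6 9 8)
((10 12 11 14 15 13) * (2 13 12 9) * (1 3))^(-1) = (1 3)(2 9 10 13)(11 12 15 14)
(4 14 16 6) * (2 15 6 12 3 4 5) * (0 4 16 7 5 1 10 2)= (0 4 14 7 5)(1 10 2 15 6)(3 16 12)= [4, 10, 15, 16, 14, 0, 1, 5, 8, 9, 2, 11, 3, 13, 7, 6, 12]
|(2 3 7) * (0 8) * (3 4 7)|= 6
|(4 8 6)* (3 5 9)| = |(3 5 9)(4 8 6)| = 3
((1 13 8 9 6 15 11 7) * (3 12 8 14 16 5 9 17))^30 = ((1 13 14 16 5 9 6 15 11 7)(3 12 8 17))^30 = (3 8)(12 17)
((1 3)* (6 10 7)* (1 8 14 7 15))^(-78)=((1 3 8 14 7 6 10 15))^(-78)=(1 8 7 10)(3 14 6 15)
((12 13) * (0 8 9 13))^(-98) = ((0 8 9 13 12))^(-98) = (0 9 12 8 13)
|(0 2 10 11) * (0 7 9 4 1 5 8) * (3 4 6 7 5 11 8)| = 60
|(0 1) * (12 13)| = |(0 1)(12 13)| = 2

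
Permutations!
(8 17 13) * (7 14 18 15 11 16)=[0, 1, 2, 3, 4, 5, 6, 14, 17, 9, 10, 16, 12, 8, 18, 11, 7, 13, 15]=(7 14 18 15 11 16)(8 17 13)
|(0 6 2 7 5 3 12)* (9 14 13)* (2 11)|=|(0 6 11 2 7 5 3 12)(9 14 13)|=24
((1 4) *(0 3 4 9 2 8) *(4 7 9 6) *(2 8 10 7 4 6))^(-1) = (0 8 9 7 10 2 1 4 3)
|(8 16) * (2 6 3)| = |(2 6 3)(8 16)| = 6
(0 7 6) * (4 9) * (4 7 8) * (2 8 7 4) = [7, 1, 8, 3, 9, 5, 0, 6, 2, 4] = (0 7 6)(2 8)(4 9)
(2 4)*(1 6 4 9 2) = [0, 6, 9, 3, 1, 5, 4, 7, 8, 2] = (1 6 4)(2 9)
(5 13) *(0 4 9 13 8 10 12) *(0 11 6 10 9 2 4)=(2 4)(5 8 9 13)(6 10 12 11)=[0, 1, 4, 3, 2, 8, 10, 7, 9, 13, 12, 6, 11, 5]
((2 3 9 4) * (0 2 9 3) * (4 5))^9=(9)(0 2)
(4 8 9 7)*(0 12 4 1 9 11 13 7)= (0 12 4 8 11 13 7 1 9)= [12, 9, 2, 3, 8, 5, 6, 1, 11, 0, 10, 13, 4, 7]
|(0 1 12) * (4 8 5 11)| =12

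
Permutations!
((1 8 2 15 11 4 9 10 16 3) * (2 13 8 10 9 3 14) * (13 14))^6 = ((1 10 16 13 8 14 2 15 11 4 3))^6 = (1 2 10 15 16 11 13 4 8 3 14)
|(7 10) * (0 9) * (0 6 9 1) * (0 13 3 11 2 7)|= |(0 1 13 3 11 2 7 10)(6 9)|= 8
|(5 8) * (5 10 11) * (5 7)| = 5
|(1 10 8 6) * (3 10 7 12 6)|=|(1 7 12 6)(3 10 8)|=12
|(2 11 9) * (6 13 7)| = 3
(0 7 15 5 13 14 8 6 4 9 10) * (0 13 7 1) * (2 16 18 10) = (0 1)(2 16 18 10 13 14 8 6 4 9)(5 7 15) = [1, 0, 16, 3, 9, 7, 4, 15, 6, 2, 13, 11, 12, 14, 8, 5, 18, 17, 10]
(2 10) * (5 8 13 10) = (2 5 8 13 10) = [0, 1, 5, 3, 4, 8, 6, 7, 13, 9, 2, 11, 12, 10]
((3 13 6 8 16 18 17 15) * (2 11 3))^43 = (2 13 16 15 3 8 17 11 6 18)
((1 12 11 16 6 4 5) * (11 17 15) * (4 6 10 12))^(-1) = ((1 4 5)(10 12 17 15 11 16))^(-1) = (1 5 4)(10 16 11 15 17 12)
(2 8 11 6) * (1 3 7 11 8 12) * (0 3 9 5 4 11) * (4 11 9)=(0 3 7)(1 4 9 5 11 6 2 12)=[3, 4, 12, 7, 9, 11, 2, 0, 8, 5, 10, 6, 1]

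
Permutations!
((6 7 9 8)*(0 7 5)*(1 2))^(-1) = ((0 7 9 8 6 5)(1 2))^(-1) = (0 5 6 8 9 7)(1 2)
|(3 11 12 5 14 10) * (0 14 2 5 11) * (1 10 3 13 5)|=|(0 14 3)(1 10 13 5 2)(11 12)|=30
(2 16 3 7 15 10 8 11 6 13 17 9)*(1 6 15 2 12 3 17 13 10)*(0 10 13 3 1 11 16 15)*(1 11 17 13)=(0 10 8 16 13 3 7 2 15 17 9 12 11)(1 6)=[10, 6, 15, 7, 4, 5, 1, 2, 16, 12, 8, 0, 11, 3, 14, 17, 13, 9]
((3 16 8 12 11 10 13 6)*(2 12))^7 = (2 16 6 10 12 8 3 13 11) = ((2 12 11 10 13 6 3 16 8))^7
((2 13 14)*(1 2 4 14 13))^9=((1 2)(4 14))^9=(1 2)(4 14)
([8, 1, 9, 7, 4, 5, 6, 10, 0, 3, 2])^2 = [0, 1, 3, 10, 4, 5, 6, 2, 8, 7, 9]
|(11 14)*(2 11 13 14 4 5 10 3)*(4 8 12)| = |(2 11 8 12 4 5 10 3)(13 14)| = 8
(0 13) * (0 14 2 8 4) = (0 13 14 2 8 4) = [13, 1, 8, 3, 0, 5, 6, 7, 4, 9, 10, 11, 12, 14, 2]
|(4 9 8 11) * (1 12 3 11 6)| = 8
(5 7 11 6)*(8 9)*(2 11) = (2 11 6 5 7)(8 9) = [0, 1, 11, 3, 4, 7, 5, 2, 9, 8, 10, 6]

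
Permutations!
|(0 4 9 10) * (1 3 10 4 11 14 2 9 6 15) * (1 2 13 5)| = 40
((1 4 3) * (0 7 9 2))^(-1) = (0 2 9 7)(1 3 4)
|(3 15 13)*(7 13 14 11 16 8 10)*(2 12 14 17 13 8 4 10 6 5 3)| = 15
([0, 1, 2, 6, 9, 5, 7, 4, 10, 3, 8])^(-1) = [0, 1, 2, 9, 7, 5, 3, 6, 10, 4, 8]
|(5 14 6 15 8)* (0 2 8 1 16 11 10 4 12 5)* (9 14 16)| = 30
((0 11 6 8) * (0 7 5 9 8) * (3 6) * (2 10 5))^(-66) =((0 11 3 6)(2 10 5 9 8 7))^(-66) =(0 3)(6 11)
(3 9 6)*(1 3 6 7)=(1 3 9 7)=[0, 3, 2, 9, 4, 5, 6, 1, 8, 7]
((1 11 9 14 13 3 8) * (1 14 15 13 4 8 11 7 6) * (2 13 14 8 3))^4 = (1 7 6)(3 14 9)(4 15 11)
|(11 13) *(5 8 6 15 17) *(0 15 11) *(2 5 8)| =14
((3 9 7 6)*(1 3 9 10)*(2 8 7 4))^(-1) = ((1 3 10)(2 8 7 6 9 4))^(-1) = (1 10 3)(2 4 9 6 7 8)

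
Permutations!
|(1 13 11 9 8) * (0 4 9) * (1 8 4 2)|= |(0 2 1 13 11)(4 9)|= 10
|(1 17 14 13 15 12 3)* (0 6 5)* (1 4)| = 24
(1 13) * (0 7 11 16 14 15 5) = (0 7 11 16 14 15 5)(1 13) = [7, 13, 2, 3, 4, 0, 6, 11, 8, 9, 10, 16, 12, 1, 15, 5, 14]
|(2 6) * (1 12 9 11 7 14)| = |(1 12 9 11 7 14)(2 6)| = 6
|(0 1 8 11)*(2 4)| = |(0 1 8 11)(2 4)| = 4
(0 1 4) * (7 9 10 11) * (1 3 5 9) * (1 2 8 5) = (0 3 1 4)(2 8 5 9 10 11 7) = [3, 4, 8, 1, 0, 9, 6, 2, 5, 10, 11, 7]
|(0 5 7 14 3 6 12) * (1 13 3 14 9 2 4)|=|(14)(0 5 7 9 2 4 1 13 3 6 12)|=11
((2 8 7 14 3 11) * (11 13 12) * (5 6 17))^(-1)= (2 11 12 13 3 14 7 8)(5 17 6)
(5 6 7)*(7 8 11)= (5 6 8 11 7)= [0, 1, 2, 3, 4, 6, 8, 5, 11, 9, 10, 7]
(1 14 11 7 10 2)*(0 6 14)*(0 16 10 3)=(0 6 14 11 7 3)(1 16 10 2)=[6, 16, 1, 0, 4, 5, 14, 3, 8, 9, 2, 7, 12, 13, 11, 15, 10]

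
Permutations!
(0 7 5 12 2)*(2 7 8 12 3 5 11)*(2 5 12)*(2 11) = (0 8 11 5 3 12 7 2) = [8, 1, 0, 12, 4, 3, 6, 2, 11, 9, 10, 5, 7]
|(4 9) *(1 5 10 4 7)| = 6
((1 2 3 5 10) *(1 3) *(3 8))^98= ((1 2)(3 5 10 8))^98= (3 10)(5 8)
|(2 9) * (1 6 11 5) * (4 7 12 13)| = |(1 6 11 5)(2 9)(4 7 12 13)| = 4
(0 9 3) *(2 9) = (0 2 9 3) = [2, 1, 9, 0, 4, 5, 6, 7, 8, 3]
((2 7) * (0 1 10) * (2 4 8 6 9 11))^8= (0 10 1)(2 7 4 8 6 9 11)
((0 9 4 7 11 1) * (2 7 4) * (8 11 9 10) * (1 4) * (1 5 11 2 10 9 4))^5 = ((0 9 10 8 2 7 4 5 11 1))^5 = (0 7)(1 2)(4 9)(5 10)(8 11)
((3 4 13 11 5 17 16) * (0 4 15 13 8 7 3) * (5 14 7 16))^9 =((0 4 8 16)(3 15 13 11 14 7)(5 17))^9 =(0 4 8 16)(3 11)(5 17)(7 13)(14 15)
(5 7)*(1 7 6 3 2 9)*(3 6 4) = [0, 7, 9, 2, 3, 4, 6, 5, 8, 1] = (1 7 5 4 3 2 9)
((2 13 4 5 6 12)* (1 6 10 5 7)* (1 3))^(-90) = ((1 6 12 2 13 4 7 3)(5 10))^(-90) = (1 7 13 12)(2 6 3 4)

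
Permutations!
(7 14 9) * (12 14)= (7 12 14 9)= [0, 1, 2, 3, 4, 5, 6, 12, 8, 7, 10, 11, 14, 13, 9]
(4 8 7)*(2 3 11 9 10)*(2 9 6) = (2 3 11 6)(4 8 7)(9 10) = [0, 1, 3, 11, 8, 5, 2, 4, 7, 10, 9, 6]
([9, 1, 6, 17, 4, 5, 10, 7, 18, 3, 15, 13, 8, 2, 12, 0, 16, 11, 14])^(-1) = (0 15 10 6 2 13 11 17 3 9)(8 12 14 18)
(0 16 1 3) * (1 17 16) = (0 1 3)(16 17) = [1, 3, 2, 0, 4, 5, 6, 7, 8, 9, 10, 11, 12, 13, 14, 15, 17, 16]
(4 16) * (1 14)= (1 14)(4 16)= [0, 14, 2, 3, 16, 5, 6, 7, 8, 9, 10, 11, 12, 13, 1, 15, 4]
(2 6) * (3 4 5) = (2 6)(3 4 5) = [0, 1, 6, 4, 5, 3, 2]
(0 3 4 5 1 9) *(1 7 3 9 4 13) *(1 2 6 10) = (0 9)(1 4 5 7 3 13 2 6 10) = [9, 4, 6, 13, 5, 7, 10, 3, 8, 0, 1, 11, 12, 2]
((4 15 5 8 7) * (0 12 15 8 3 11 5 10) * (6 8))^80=((0 12 15 10)(3 11 5)(4 6 8 7))^80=(15)(3 5 11)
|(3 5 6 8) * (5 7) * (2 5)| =6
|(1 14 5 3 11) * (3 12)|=6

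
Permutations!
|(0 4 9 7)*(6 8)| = |(0 4 9 7)(6 8)| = 4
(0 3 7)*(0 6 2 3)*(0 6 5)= (0 6 2 3 7 5)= [6, 1, 3, 7, 4, 0, 2, 5]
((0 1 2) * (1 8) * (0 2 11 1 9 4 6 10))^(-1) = ((0 8 9 4 6 10)(1 11))^(-1) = (0 10 6 4 9 8)(1 11)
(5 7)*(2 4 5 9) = (2 4 5 7 9) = [0, 1, 4, 3, 5, 7, 6, 9, 8, 2]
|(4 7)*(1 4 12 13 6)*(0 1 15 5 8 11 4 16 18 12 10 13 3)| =18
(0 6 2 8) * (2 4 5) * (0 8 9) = [6, 1, 9, 3, 5, 2, 4, 7, 8, 0] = (0 6 4 5 2 9)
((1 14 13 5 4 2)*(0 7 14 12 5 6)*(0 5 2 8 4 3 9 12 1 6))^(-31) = (0 7 14 13)(2 12 9 3 5 6)(4 8)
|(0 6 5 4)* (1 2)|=|(0 6 5 4)(1 2)|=4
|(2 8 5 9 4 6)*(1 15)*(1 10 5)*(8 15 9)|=9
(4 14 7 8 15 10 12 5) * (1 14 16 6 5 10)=(1 14 7 8 15)(4 16 6 5)(10 12)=[0, 14, 2, 3, 16, 4, 5, 8, 15, 9, 12, 11, 10, 13, 7, 1, 6]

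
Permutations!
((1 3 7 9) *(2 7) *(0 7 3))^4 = (9) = ((0 7 9 1)(2 3))^4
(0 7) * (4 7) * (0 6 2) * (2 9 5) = (0 4 7 6 9 5 2) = [4, 1, 0, 3, 7, 2, 9, 6, 8, 5]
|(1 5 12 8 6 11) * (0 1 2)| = 8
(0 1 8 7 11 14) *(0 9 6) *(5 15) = (0 1 8 7 11 14 9 6)(5 15) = [1, 8, 2, 3, 4, 15, 0, 11, 7, 6, 10, 14, 12, 13, 9, 5]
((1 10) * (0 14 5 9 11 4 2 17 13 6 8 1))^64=((0 14 5 9 11 4 2 17 13 6 8 1 10))^64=(0 10 1 8 6 13 17 2 4 11 9 5 14)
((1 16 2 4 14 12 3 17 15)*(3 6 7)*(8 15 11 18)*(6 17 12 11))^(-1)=(1 15 8 18 11 14 4 2 16)(3 7 6 17 12)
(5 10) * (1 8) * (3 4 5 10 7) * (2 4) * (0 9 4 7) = (10)(0 9 4 5)(1 8)(2 7 3) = [9, 8, 7, 2, 5, 0, 6, 3, 1, 4, 10]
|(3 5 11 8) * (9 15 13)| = 12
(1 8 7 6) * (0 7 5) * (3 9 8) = (0 7 6 1 3 9 8 5) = [7, 3, 2, 9, 4, 0, 1, 6, 5, 8]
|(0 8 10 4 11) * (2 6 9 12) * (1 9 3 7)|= 35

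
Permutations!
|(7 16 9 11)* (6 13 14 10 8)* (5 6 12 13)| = 20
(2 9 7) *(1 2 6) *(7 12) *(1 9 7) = (1 2 7 6 9 12) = [0, 2, 7, 3, 4, 5, 9, 6, 8, 12, 10, 11, 1]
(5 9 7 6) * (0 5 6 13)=(0 5 9 7 13)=[5, 1, 2, 3, 4, 9, 6, 13, 8, 7, 10, 11, 12, 0]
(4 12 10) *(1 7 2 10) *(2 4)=(1 7 4 12)(2 10)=[0, 7, 10, 3, 12, 5, 6, 4, 8, 9, 2, 11, 1]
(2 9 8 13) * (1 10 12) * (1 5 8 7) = (1 10 12 5 8 13 2 9 7) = [0, 10, 9, 3, 4, 8, 6, 1, 13, 7, 12, 11, 5, 2]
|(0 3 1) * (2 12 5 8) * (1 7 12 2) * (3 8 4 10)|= |(0 8 1)(3 7 12 5 4 10)|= 6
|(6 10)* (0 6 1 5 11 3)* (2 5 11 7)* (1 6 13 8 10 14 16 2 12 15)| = 15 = |(0 13 8 10 6 14 16 2 5 7 12 15 1 11 3)|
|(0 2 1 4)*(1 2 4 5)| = |(0 4)(1 5)| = 2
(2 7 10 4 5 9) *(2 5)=(2 7 10 4)(5 9)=[0, 1, 7, 3, 2, 9, 6, 10, 8, 5, 4]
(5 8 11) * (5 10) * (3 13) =(3 13)(5 8 11 10) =[0, 1, 2, 13, 4, 8, 6, 7, 11, 9, 5, 10, 12, 3]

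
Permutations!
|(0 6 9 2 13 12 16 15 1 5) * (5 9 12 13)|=9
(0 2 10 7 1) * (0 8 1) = (0 2 10 7)(1 8) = [2, 8, 10, 3, 4, 5, 6, 0, 1, 9, 7]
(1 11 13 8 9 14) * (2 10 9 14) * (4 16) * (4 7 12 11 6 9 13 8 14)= (1 6 9 2 10 13 14)(4 16 7 12 11 8)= [0, 6, 10, 3, 16, 5, 9, 12, 4, 2, 13, 8, 11, 14, 1, 15, 7]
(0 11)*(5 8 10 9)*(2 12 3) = (0 11)(2 12 3)(5 8 10 9) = [11, 1, 12, 2, 4, 8, 6, 7, 10, 5, 9, 0, 3]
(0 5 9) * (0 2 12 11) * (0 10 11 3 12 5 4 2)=(0 4 2 5 9)(3 12)(10 11)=[4, 1, 5, 12, 2, 9, 6, 7, 8, 0, 11, 10, 3]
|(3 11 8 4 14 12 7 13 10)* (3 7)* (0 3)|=|(0 3 11 8 4 14 12)(7 13 10)|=21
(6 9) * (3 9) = (3 9 6) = [0, 1, 2, 9, 4, 5, 3, 7, 8, 6]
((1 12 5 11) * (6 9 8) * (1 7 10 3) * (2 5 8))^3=(1 6 5 10 12 9 11 3 8 2 7)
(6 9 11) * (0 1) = (0 1)(6 9 11) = [1, 0, 2, 3, 4, 5, 9, 7, 8, 11, 10, 6]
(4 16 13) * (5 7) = [0, 1, 2, 3, 16, 7, 6, 5, 8, 9, 10, 11, 12, 4, 14, 15, 13] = (4 16 13)(5 7)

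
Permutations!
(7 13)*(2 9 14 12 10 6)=[0, 1, 9, 3, 4, 5, 2, 13, 8, 14, 6, 11, 10, 7, 12]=(2 9 14 12 10 6)(7 13)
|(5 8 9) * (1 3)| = 6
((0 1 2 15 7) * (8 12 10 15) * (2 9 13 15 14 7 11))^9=(0 10 2 13)(1 14 8 15)(7 12 11 9)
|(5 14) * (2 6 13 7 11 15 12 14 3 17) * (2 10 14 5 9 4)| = 14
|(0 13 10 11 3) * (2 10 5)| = |(0 13 5 2 10 11 3)| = 7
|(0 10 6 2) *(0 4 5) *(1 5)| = 7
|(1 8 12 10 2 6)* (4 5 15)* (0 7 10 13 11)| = 30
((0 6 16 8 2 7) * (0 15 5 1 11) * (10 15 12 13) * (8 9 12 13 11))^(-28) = (0 16 12)(1 13)(2 15)(5 7)(6 9 11)(8 10)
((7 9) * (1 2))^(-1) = ((1 2)(7 9))^(-1) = (1 2)(7 9)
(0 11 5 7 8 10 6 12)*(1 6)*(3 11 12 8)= (0 12)(1 6 8 10)(3 11 5 7)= [12, 6, 2, 11, 4, 7, 8, 3, 10, 9, 1, 5, 0]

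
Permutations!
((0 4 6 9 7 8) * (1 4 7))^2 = (0 8 7)(1 6)(4 9)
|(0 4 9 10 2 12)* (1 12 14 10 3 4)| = |(0 1 12)(2 14 10)(3 4 9)| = 3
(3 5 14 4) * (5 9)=[0, 1, 2, 9, 3, 14, 6, 7, 8, 5, 10, 11, 12, 13, 4]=(3 9 5 14 4)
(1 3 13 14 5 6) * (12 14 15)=(1 3 13 15 12 14 5 6)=[0, 3, 2, 13, 4, 6, 1, 7, 8, 9, 10, 11, 14, 15, 5, 12]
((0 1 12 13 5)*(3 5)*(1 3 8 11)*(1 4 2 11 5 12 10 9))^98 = (0 12 8)(1 9 10)(2 4 11)(3 13 5)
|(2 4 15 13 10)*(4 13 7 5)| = 12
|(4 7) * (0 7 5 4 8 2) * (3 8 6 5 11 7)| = 20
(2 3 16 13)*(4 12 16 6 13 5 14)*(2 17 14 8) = [0, 1, 3, 6, 12, 8, 13, 7, 2, 9, 10, 11, 16, 17, 4, 15, 5, 14] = (2 3 6 13 17 14 4 12 16 5 8)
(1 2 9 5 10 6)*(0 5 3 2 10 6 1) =(0 5 6)(1 10)(2 9 3) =[5, 10, 9, 2, 4, 6, 0, 7, 8, 3, 1]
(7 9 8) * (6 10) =(6 10)(7 9 8) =[0, 1, 2, 3, 4, 5, 10, 9, 7, 8, 6]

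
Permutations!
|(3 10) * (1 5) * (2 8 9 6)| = |(1 5)(2 8 9 6)(3 10)| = 4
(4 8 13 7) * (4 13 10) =[0, 1, 2, 3, 8, 5, 6, 13, 10, 9, 4, 11, 12, 7] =(4 8 10)(7 13)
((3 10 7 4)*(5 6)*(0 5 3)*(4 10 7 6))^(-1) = (0 4 5)(3 6 10 7)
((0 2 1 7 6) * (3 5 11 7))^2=((0 2 1 3 5 11 7 6))^2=(0 1 5 7)(2 3 11 6)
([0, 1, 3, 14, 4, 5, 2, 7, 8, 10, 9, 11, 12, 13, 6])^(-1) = [0, 1, 6, 2, 4, 5, 14, 7, 8, 10, 9, 11, 12, 13, 3]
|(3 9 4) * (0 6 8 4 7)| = |(0 6 8 4 3 9 7)| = 7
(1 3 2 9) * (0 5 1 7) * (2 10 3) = (0 5 1 2 9 7)(3 10) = [5, 2, 9, 10, 4, 1, 6, 0, 8, 7, 3]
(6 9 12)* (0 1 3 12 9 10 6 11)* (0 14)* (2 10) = (0 1 3 12 11 14)(2 10 6) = [1, 3, 10, 12, 4, 5, 2, 7, 8, 9, 6, 14, 11, 13, 0]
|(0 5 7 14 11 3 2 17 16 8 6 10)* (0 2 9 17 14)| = |(0 5 7)(2 14 11 3 9 17 16 8 6 10)| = 30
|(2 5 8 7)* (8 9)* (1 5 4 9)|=|(1 5)(2 4 9 8 7)|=10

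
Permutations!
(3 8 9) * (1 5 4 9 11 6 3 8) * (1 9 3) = (1 5 4 3 9 8 11 6) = [0, 5, 2, 9, 3, 4, 1, 7, 11, 8, 10, 6]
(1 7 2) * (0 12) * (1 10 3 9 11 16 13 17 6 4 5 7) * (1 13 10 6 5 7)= [12, 13, 6, 9, 7, 1, 4, 2, 8, 11, 3, 16, 0, 17, 14, 15, 10, 5]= (0 12)(1 13 17 5)(2 6 4 7)(3 9 11 16 10)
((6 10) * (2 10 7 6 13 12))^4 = (13) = ((2 10 13 12)(6 7))^4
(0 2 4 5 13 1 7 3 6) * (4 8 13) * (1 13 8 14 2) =(0 1 7 3 6)(2 14)(4 5) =[1, 7, 14, 6, 5, 4, 0, 3, 8, 9, 10, 11, 12, 13, 2]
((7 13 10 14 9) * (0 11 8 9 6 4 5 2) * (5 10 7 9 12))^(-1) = (0 2 5 12 8 11)(4 6 14 10)(7 13)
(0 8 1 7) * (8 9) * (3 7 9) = (0 3 7)(1 9 8) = [3, 9, 2, 7, 4, 5, 6, 0, 1, 8]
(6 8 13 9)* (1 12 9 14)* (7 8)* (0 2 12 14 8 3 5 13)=(0 2 12 9 6 7 3 5 13 8)(1 14)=[2, 14, 12, 5, 4, 13, 7, 3, 0, 6, 10, 11, 9, 8, 1]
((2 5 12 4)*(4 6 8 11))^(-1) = (2 4 11 8 6 12 5) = ((2 5 12 6 8 11 4))^(-1)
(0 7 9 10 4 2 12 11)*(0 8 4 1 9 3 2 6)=(0 7 3 2 12 11 8 4 6)(1 9 10)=[7, 9, 12, 2, 6, 5, 0, 3, 4, 10, 1, 8, 11]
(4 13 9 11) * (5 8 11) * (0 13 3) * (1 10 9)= (0 13 1 10 9 5 8 11 4 3)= [13, 10, 2, 0, 3, 8, 6, 7, 11, 5, 9, 4, 12, 1]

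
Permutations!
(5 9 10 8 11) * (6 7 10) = (5 9 6 7 10 8 11) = [0, 1, 2, 3, 4, 9, 7, 10, 11, 6, 8, 5]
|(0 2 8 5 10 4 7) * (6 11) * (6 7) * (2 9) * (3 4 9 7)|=|(0 7)(2 8 5 10 9)(3 4 6 11)|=20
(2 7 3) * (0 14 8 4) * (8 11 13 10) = [14, 1, 7, 2, 0, 5, 6, 3, 4, 9, 8, 13, 12, 10, 11] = (0 14 11 13 10 8 4)(2 7 3)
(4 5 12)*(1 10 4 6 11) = [0, 10, 2, 3, 5, 12, 11, 7, 8, 9, 4, 1, 6] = (1 10 4 5 12 6 11)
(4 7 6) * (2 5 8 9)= (2 5 8 9)(4 7 6)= [0, 1, 5, 3, 7, 8, 4, 6, 9, 2]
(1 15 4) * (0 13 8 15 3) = [13, 3, 2, 0, 1, 5, 6, 7, 15, 9, 10, 11, 12, 8, 14, 4] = (0 13 8 15 4 1 3)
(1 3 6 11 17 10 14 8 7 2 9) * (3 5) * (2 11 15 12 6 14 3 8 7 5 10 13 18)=[0, 10, 9, 14, 4, 8, 15, 11, 5, 1, 3, 17, 6, 18, 7, 12, 16, 13, 2]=(1 10 3 14 7 11 17 13 18 2 9)(5 8)(6 15 12)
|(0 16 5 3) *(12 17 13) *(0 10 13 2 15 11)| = |(0 16 5 3 10 13 12 17 2 15 11)| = 11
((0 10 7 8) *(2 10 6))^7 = ((0 6 2 10 7 8))^7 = (0 6 2 10 7 8)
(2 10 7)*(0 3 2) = (0 3 2 10 7) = [3, 1, 10, 2, 4, 5, 6, 0, 8, 9, 7]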